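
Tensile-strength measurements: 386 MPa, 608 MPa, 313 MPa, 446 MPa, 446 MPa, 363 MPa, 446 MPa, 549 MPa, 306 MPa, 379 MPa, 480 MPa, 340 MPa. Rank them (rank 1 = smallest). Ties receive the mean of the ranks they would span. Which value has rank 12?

608

Sorted (ascending): 306, 313, 340, 363, 379, 386, 446, 446, 446, 480, 549, 608
The 3 values of 446 occupy positions 7–9 → average rank 8.
Rank 12 → value 608.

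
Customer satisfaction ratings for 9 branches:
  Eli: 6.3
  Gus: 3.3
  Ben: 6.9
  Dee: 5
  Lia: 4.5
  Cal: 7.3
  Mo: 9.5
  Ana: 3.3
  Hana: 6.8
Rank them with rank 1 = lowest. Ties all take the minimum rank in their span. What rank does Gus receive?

1

Sorted (ascending): 3.3, 3.3, 4.5, 5, 6.3, 6.8, 6.9, 7.3, 9.5
The 2 values of 3.3 occupy positions 1–2 → each gets rank 1.
Gus has value 3.3 → rank 1.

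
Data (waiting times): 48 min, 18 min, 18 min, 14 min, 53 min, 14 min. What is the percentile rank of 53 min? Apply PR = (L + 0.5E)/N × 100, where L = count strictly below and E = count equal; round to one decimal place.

N = 6.
Strictly below 53: 5. Equal to 53: 1.
PR = (5 + 0.5·1)/6 × 100 = 91.7

91.7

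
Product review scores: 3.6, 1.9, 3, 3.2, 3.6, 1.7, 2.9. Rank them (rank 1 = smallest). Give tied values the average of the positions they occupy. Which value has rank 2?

Sorted (ascending): 1.7, 1.9, 2.9, 3, 3.2, 3.6, 3.6
The 2 values of 3.6 occupy positions 6–7 → average rank (6+7)/2 = 6.5.
Rank 2 → value 1.9.

1.9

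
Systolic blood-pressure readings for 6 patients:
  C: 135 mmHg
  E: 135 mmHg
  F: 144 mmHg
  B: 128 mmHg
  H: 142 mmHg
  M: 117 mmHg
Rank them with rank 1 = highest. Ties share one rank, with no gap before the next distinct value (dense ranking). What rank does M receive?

5

Sorted (descending): 144, 142, 135, 135, 128, 117
The 2 values of 135 share dense rank 3.
Remaining distinct values take the next consecutive integers.
M has value 117 mmHg → rank 5.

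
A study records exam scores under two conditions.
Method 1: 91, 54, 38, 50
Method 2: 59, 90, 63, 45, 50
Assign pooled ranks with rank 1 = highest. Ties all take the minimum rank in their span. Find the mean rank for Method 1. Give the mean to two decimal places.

5.25

Sorted (descending): 91, 90, 63, 59, 54, 50, 50, 45, 38
The 2 values of 50 occupy positions 6–7 → each gets rank 6.
Method 1 values → pooled ranks: 91→1, 54→5, 38→9, 50→6
Mean rank = (1 + 5 + 9 + 6) / 4 = 5.25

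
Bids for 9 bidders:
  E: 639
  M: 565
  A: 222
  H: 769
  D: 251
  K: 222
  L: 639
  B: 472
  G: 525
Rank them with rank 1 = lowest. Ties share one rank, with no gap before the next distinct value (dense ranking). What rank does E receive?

Sorted (ascending): 222, 222, 251, 472, 525, 565, 639, 639, 769
The 2 values of 222 share dense rank 1.
The 2 values of 639 share dense rank 6.
Remaining distinct values take the next consecutive integers.
E has value 639 → rank 6.

6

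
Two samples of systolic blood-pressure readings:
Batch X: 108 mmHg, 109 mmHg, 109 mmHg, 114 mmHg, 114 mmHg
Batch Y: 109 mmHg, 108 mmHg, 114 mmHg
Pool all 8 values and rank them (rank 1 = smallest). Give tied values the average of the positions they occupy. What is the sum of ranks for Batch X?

Sorted (ascending): 108, 108, 109, 109, 109, 114, 114, 114
The 2 values of 108 occupy positions 1–2 → average rank (1+2)/2 = 1.5.
The 3 values of 109 occupy positions 3–5 → average rank 4.
The 3 values of 114 occupy positions 6–8 → average rank 7.
Batch X values → pooled ranks: 108→1.5, 109→4, 109→4, 114→7, 114→7
Rank sum = 1.5 + 4 + 4 + 7 + 7 = 23.5

23.5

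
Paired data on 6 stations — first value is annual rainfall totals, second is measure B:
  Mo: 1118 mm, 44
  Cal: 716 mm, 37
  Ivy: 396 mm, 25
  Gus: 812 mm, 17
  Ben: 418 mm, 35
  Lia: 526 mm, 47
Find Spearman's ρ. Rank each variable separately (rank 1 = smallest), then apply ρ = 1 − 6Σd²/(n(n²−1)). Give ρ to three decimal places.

0.200

Ranks of variable 1: 6, 4, 1, 5, 2, 3
Ranks of variable 2: 5, 4, 2, 1, 3, 6
d = r₁ − r₂: 1, 0, -1, 4, -1, -3
d²: 1, 0, 1, 16, 1, 9; Σd² = 28
ρ = 1 − 6·28/(6·35) = 1 − 168/210 = 0.200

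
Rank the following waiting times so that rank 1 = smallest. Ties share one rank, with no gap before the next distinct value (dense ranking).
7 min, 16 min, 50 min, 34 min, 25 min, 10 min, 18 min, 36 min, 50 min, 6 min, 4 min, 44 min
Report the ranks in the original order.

3, 5, 11, 8, 7, 4, 6, 9, 11, 2, 1, 10

Sorted (ascending): 4, 6, 7, 10, 16, 18, 25, 34, 36, 44, 50, 50
The 2 values of 50 share dense rank 11.
Remaining distinct values take the next consecutive integers.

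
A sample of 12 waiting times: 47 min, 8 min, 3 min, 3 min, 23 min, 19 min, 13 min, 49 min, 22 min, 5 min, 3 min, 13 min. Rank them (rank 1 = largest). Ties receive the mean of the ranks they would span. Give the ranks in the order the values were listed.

2, 8, 11, 11, 3, 5, 6.5, 1, 4, 9, 11, 6.5

Sorted (descending): 49, 47, 23, 22, 19, 13, 13, 8, 5, 3, 3, 3
The 2 values of 13 occupy positions 6–7 → average rank (6+7)/2 = 6.5.
The 3 values of 3 occupy positions 10–12 → average rank 11.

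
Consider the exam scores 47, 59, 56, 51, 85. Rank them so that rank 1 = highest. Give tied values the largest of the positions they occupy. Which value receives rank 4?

Sorted (descending): 85, 59, 56, 51, 47
No ties — each value takes its position as its rank.
Rank 4 → value 51.

51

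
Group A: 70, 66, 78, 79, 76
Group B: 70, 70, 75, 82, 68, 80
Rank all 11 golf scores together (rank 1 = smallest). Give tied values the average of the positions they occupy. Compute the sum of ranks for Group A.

Sorted (ascending): 66, 68, 70, 70, 70, 75, 76, 78, 79, 80, 82
The 3 values of 70 occupy positions 3–5 → average rank 4.
Group A values → pooled ranks: 70→4, 66→1, 78→8, 79→9, 76→7
Rank sum = 4 + 1 + 8 + 9 + 7 = 29

29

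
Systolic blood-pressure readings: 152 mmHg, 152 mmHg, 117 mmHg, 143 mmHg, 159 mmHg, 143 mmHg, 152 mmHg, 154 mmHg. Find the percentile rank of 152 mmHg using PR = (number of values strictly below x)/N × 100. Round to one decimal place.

N = 8.
Strictly below 152: 3. Equal to 152: 3.
PR = 3/8 × 100 = 37.5

37.5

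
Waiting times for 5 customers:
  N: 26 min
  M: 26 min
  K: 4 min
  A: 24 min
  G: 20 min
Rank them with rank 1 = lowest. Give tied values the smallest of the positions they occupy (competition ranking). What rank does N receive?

Sorted (ascending): 4, 20, 24, 26, 26
The 2 values of 26 occupy positions 4–5 → each gets rank 4.
N has value 26 min → rank 4.

4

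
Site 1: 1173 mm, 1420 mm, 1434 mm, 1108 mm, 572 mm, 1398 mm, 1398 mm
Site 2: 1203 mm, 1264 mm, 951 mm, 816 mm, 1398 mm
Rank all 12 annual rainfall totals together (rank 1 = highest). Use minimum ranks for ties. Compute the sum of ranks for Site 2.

Sorted (descending): 1434, 1420, 1398, 1398, 1398, 1264, 1203, 1173, 1108, 951, 816, 572
The 3 values of 1398 occupy positions 3–5 → each gets rank 3.
Site 2 values → pooled ranks: 1203→7, 1264→6, 951→10, 816→11, 1398→3
Rank sum = 7 + 6 + 10 + 11 + 3 = 37

37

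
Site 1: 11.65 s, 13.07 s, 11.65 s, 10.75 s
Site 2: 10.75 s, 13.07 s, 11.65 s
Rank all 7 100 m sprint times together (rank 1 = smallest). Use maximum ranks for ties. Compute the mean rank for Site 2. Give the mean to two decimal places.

Sorted (ascending): 10.75, 10.75, 11.65, 11.65, 11.65, 13.07, 13.07
The 2 values of 10.75 occupy positions 1–2 → each gets rank 2.
The 3 values of 11.65 occupy positions 3–5 → each gets rank 5.
The 2 values of 13.07 occupy positions 6–7 → each gets rank 7.
Site 2 values → pooled ranks: 10.75→2, 13.07→7, 11.65→5
Mean rank = (2 + 7 + 5) / 3 = 4.67

4.67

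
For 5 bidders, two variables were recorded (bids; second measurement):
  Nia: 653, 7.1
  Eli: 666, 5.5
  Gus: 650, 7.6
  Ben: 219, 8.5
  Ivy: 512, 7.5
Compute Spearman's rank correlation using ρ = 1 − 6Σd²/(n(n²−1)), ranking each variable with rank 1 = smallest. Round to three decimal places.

Ranks of variable 1: 4, 5, 3, 1, 2
Ranks of variable 2: 2, 1, 4, 5, 3
d = r₁ − r₂: 2, 4, -1, -4, -1
d²: 4, 16, 1, 16, 1; Σd² = 38
ρ = 1 − 6·38/(5·24) = 1 − 228/120 = -0.900

-0.900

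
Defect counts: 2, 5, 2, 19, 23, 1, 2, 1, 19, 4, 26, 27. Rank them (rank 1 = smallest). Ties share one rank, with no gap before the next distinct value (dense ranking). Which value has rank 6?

Sorted (ascending): 1, 1, 2, 2, 2, 4, 5, 19, 19, 23, 26, 27
The 2 values of 1 share dense rank 1.
The 3 values of 2 share dense rank 2.
The 2 values of 19 share dense rank 5.
Remaining distinct values take the next consecutive integers.
Rank 6 → value 23.

23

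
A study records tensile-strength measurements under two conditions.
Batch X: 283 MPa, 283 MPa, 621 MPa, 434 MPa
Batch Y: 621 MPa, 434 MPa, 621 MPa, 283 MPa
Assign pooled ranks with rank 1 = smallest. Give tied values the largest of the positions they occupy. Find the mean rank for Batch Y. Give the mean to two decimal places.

Sorted (ascending): 283, 283, 283, 434, 434, 621, 621, 621
The 3 values of 283 occupy positions 1–3 → each gets rank 3.
The 2 values of 434 occupy positions 4–5 → each gets rank 5.
The 3 values of 621 occupy positions 6–8 → each gets rank 8.
Batch Y values → pooled ranks: 621→8, 434→5, 621→8, 283→3
Mean rank = (8 + 5 + 8 + 3) / 4 = 6.00

6.00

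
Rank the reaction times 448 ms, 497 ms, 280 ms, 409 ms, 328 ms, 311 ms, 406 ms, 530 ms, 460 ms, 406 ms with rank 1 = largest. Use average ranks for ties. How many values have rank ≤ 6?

Sorted (descending): 530, 497, 460, 448, 409, 406, 406, 328, 311, 280
The 2 values of 406 occupy positions 6–7 → average rank (6+7)/2 = 6.5.
Ranks ≤ 6: {1, 2, 3, 4, 5} → 5 values.

5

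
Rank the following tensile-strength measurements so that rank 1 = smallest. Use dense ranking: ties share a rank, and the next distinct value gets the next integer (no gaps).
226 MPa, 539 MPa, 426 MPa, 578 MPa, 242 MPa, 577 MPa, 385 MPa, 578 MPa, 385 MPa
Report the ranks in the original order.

1, 5, 4, 7, 2, 6, 3, 7, 3

Sorted (ascending): 226, 242, 385, 385, 426, 539, 577, 578, 578
The 2 values of 385 share dense rank 3.
The 2 values of 578 share dense rank 7.
Remaining distinct values take the next consecutive integers.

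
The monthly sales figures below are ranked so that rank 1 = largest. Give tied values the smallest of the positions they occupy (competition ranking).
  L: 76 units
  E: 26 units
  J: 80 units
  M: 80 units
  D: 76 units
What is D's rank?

3

Sorted (descending): 80, 80, 76, 76, 26
The 2 values of 80 occupy positions 1–2 → each gets rank 1.
The 2 values of 76 occupy positions 3–4 → each gets rank 3.
D has value 76 units → rank 3.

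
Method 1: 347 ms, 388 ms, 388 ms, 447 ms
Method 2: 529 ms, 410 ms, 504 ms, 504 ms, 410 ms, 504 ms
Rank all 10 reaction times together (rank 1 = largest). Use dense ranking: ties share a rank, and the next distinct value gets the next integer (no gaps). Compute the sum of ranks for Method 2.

15

Sorted (descending): 529, 504, 504, 504, 447, 410, 410, 388, 388, 347
The 3 values of 504 share dense rank 2.
The 2 values of 410 share dense rank 4.
The 2 values of 388 share dense rank 5.
Remaining distinct values take the next consecutive integers.
Method 2 values → pooled ranks: 529→1, 410→4, 504→2, 504→2, 410→4, 504→2
Rank sum = 1 + 4 + 2 + 2 + 4 + 2 = 15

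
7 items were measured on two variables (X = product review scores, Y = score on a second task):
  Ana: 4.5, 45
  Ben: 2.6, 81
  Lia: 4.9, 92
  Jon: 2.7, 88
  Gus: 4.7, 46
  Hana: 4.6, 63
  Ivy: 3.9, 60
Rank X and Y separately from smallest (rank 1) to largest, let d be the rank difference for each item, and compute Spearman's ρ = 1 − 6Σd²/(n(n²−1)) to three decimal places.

Ranks of variable 1: 4, 1, 7, 2, 6, 5, 3
Ranks of variable 2: 1, 5, 7, 6, 2, 4, 3
d = r₁ − r₂: 3, -4, 0, -4, 4, 1, 0
d²: 9, 16, 0, 16, 16, 1, 0; Σd² = 58
ρ = 1 − 6·58/(7·48) = 1 − 348/336 = -0.036

-0.036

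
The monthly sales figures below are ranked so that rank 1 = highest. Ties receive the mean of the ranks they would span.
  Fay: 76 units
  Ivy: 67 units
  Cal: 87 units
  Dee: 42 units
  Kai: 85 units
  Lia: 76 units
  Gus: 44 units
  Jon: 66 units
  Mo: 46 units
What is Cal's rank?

Sorted (descending): 87, 85, 76, 76, 67, 66, 46, 44, 42
The 2 values of 76 occupy positions 3–4 → average rank (3+4)/2 = 3.5.
Cal has value 87 units → rank 1.

1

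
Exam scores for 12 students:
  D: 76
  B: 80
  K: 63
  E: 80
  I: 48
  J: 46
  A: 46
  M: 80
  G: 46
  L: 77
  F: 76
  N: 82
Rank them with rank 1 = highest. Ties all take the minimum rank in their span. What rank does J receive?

Sorted (descending): 82, 80, 80, 80, 77, 76, 76, 63, 48, 46, 46, 46
The 3 values of 80 occupy positions 2–4 → each gets rank 2.
The 2 values of 76 occupy positions 6–7 → each gets rank 6.
The 3 values of 46 occupy positions 10–12 → each gets rank 10.
J has value 46 → rank 10.

10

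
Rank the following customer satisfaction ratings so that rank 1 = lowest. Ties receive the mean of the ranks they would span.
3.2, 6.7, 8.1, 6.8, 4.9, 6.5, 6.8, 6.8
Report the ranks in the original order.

Sorted (ascending): 3.2, 4.9, 6.5, 6.7, 6.8, 6.8, 6.8, 8.1
The 3 values of 6.8 occupy positions 5–7 → average rank 6.

1, 4, 8, 6, 2, 3, 6, 6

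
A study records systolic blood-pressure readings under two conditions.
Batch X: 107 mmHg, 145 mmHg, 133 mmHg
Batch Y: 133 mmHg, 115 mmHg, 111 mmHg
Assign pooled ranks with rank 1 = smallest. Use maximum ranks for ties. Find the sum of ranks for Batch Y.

10

Sorted (ascending): 107, 111, 115, 133, 133, 145
The 2 values of 133 occupy positions 4–5 → each gets rank 5.
Batch Y values → pooled ranks: 133→5, 115→3, 111→2
Rank sum = 5 + 3 + 2 = 10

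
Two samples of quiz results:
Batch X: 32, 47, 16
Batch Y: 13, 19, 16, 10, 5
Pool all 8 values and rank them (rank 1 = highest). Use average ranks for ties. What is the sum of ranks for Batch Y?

Sorted (descending): 47, 32, 19, 16, 16, 13, 10, 5
The 2 values of 16 occupy positions 4–5 → average rank (4+5)/2 = 4.5.
Batch Y values → pooled ranks: 13→6, 19→3, 16→4.5, 10→7, 5→8
Rank sum = 6 + 3 + 4.5 + 7 + 8 = 28.5

28.5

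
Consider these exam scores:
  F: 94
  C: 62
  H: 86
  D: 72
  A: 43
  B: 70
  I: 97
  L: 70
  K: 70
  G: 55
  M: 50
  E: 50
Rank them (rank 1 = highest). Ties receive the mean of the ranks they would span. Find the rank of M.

10.5

Sorted (descending): 97, 94, 86, 72, 70, 70, 70, 62, 55, 50, 50, 43
The 3 values of 70 occupy positions 5–7 → average rank 6.
The 2 values of 50 occupy positions 10–11 → average rank (10+11)/2 = 10.5.
M has value 50 → rank 10.5.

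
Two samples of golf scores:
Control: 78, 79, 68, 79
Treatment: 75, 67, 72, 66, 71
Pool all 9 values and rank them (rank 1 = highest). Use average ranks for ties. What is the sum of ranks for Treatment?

Sorted (descending): 79, 79, 78, 75, 72, 71, 68, 67, 66
The 2 values of 79 occupy positions 1–2 → average rank (1+2)/2 = 1.5.
Treatment values → pooled ranks: 75→4, 67→8, 72→5, 66→9, 71→6
Rank sum = 4 + 8 + 5 + 9 + 6 = 32

32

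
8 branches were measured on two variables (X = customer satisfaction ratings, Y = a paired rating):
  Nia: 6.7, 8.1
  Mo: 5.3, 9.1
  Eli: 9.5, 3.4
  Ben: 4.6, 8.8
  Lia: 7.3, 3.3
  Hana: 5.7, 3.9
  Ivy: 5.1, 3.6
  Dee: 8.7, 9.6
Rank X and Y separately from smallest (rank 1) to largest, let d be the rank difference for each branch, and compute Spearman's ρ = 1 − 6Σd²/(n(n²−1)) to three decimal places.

Ranks of variable 1: 5, 3, 8, 1, 6, 4, 2, 7
Ranks of variable 2: 5, 7, 2, 6, 1, 4, 3, 8
d = r₁ − r₂: 0, -4, 6, -5, 5, 0, -1, -1
d²: 0, 16, 36, 25, 25, 0, 1, 1; Σd² = 104
ρ = 1 − 6·104/(8·63) = 1 − 624/504 = -0.238

-0.238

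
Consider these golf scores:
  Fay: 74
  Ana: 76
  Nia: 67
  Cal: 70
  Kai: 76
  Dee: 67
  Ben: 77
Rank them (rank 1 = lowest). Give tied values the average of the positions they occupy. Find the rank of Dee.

Sorted (ascending): 67, 67, 70, 74, 76, 76, 77
The 2 values of 67 occupy positions 1–2 → average rank (1+2)/2 = 1.5.
The 2 values of 76 occupy positions 5–6 → average rank (5+6)/2 = 5.5.
Dee has value 67 → rank 1.5.

1.5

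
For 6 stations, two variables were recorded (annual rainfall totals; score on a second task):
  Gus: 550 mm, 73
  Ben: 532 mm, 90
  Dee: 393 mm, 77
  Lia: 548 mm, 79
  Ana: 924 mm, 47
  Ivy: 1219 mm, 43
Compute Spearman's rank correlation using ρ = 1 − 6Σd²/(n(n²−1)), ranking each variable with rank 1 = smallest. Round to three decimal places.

-0.829

Ranks of variable 1: 4, 2, 1, 3, 5, 6
Ranks of variable 2: 3, 6, 4, 5, 2, 1
d = r₁ − r₂: 1, -4, -3, -2, 3, 5
d²: 1, 16, 9, 4, 9, 25; Σd² = 64
ρ = 1 − 6·64/(6·35) = 1 − 384/210 = -0.829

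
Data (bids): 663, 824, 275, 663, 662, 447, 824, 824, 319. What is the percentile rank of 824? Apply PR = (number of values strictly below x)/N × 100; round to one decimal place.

66.7

N = 9.
Strictly below 824: 6. Equal to 824: 3.
PR = 6/9 × 100 = 66.7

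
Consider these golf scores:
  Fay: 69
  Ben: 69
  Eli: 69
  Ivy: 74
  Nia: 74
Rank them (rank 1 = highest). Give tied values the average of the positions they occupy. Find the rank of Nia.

1.5

Sorted (descending): 74, 74, 69, 69, 69
The 2 values of 74 occupy positions 1–2 → average rank (1+2)/2 = 1.5.
The 3 values of 69 occupy positions 3–5 → average rank 4.
Nia has value 74 → rank 1.5.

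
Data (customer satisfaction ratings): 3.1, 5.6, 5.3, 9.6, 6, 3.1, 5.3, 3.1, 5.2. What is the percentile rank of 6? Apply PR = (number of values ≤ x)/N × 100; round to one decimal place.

N = 9.
Strictly below 6: 7. Equal to 6: 1.
PR = 8/9 × 100 = 88.9

88.9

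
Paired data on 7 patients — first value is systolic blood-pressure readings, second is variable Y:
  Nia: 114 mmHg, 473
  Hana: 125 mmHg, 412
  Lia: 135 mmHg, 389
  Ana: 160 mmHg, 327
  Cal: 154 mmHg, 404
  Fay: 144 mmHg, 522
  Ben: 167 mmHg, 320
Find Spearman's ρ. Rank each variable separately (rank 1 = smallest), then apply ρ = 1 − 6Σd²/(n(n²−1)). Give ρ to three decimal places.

-0.714

Ranks of variable 1: 1, 2, 3, 6, 5, 4, 7
Ranks of variable 2: 6, 5, 3, 2, 4, 7, 1
d = r₁ − r₂: -5, -3, 0, 4, 1, -3, 6
d²: 25, 9, 0, 16, 1, 9, 36; Σd² = 96
ρ = 1 − 6·96/(7·48) = 1 − 576/336 = -0.714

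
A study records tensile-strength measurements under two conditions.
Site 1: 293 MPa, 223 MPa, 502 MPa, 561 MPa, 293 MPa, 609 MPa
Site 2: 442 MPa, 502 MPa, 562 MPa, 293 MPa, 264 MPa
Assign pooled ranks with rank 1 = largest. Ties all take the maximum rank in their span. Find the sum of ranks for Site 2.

32

Sorted (descending): 609, 562, 561, 502, 502, 442, 293, 293, 293, 264, 223
The 2 values of 502 occupy positions 4–5 → each gets rank 5.
The 3 values of 293 occupy positions 7–9 → each gets rank 9.
Site 2 values → pooled ranks: 442→6, 502→5, 562→2, 293→9, 264→10
Rank sum = 6 + 5 + 2 + 9 + 10 = 32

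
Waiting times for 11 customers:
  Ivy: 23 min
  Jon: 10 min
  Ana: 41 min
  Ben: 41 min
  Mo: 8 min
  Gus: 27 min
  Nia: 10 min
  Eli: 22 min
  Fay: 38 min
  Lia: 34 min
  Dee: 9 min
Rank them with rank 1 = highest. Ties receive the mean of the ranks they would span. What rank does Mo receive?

11

Sorted (descending): 41, 41, 38, 34, 27, 23, 22, 10, 10, 9, 8
The 2 values of 41 occupy positions 1–2 → average rank (1+2)/2 = 1.5.
The 2 values of 10 occupy positions 8–9 → average rank (8+9)/2 = 8.5.
Mo has value 8 min → rank 11.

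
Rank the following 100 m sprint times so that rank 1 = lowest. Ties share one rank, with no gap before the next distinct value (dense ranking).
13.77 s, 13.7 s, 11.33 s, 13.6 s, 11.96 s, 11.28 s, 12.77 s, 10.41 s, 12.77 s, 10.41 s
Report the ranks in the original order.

8, 7, 3, 6, 4, 2, 5, 1, 5, 1

Sorted (ascending): 10.41, 10.41, 11.28, 11.33, 11.96, 12.77, 12.77, 13.6, 13.7, 13.77
The 2 values of 10.41 share dense rank 1.
The 2 values of 12.77 share dense rank 5.
Remaining distinct values take the next consecutive integers.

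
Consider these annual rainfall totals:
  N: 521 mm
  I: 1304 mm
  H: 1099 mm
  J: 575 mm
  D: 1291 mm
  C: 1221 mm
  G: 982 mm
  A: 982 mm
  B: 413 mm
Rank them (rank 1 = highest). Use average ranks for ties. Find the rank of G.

Sorted (descending): 1304, 1291, 1221, 1099, 982, 982, 575, 521, 413
The 2 values of 982 occupy positions 5–6 → average rank (5+6)/2 = 5.5.
G has value 982 mm → rank 5.5.

5.5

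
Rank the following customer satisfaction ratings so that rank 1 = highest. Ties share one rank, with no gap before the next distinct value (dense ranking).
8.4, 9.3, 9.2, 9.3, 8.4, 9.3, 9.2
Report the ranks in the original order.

3, 1, 2, 1, 3, 1, 2

Sorted (descending): 9.3, 9.3, 9.3, 9.2, 9.2, 8.4, 8.4
The 3 values of 9.3 share dense rank 1.
The 2 values of 9.2 share dense rank 2.
The 2 values of 8.4 share dense rank 3.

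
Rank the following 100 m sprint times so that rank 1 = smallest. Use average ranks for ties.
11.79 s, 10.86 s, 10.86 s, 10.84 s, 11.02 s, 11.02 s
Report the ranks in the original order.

Sorted (ascending): 10.84, 10.86, 10.86, 11.02, 11.02, 11.79
The 2 values of 10.86 occupy positions 2–3 → average rank (2+3)/2 = 2.5.
The 2 values of 11.02 occupy positions 4–5 → average rank (4+5)/2 = 4.5.

6, 2.5, 2.5, 1, 4.5, 4.5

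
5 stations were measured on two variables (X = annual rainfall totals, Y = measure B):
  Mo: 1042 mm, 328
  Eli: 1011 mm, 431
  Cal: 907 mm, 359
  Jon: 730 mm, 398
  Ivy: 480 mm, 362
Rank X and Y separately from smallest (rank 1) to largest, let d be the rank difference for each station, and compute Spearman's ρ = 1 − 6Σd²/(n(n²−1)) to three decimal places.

-0.300

Ranks of variable 1: 5, 4, 3, 2, 1
Ranks of variable 2: 1, 5, 2, 4, 3
d = r₁ − r₂: 4, -1, 1, -2, -2
d²: 16, 1, 1, 4, 4; Σd² = 26
ρ = 1 − 6·26/(5·24) = 1 − 156/120 = -0.300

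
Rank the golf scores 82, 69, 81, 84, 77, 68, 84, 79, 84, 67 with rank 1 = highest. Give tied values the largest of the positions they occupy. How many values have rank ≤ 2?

0

Sorted (descending): 84, 84, 84, 82, 81, 79, 77, 69, 68, 67
The 3 values of 84 occupy positions 1–3 → each gets rank 3.
Ranks ≤ 2: {} → 0 values.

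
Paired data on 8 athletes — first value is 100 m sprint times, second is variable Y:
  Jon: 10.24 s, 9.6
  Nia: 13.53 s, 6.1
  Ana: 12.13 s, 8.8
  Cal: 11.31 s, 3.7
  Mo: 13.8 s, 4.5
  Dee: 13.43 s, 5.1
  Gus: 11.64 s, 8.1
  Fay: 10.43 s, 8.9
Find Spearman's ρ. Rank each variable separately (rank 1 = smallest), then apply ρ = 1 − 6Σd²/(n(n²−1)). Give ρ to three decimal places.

Ranks of variable 1: 1, 7, 5, 3, 8, 6, 4, 2
Ranks of variable 2: 8, 4, 6, 1, 2, 3, 5, 7
d = r₁ − r₂: -7, 3, -1, 2, 6, 3, -1, -5
d²: 49, 9, 1, 4, 36, 9, 1, 25; Σd² = 134
ρ = 1 − 6·134/(8·63) = 1 − 804/504 = -0.595

-0.595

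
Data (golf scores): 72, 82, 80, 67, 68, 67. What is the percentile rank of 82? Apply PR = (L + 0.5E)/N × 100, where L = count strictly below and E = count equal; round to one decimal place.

91.7

N = 6.
Strictly below 82: 5. Equal to 82: 1.
PR = (5 + 0.5·1)/6 × 100 = 91.7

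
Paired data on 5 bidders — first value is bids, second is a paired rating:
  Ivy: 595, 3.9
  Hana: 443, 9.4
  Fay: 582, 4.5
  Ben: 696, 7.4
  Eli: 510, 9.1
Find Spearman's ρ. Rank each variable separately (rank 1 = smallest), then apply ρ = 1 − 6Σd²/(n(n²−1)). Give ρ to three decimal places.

Ranks of variable 1: 4, 1, 3, 5, 2
Ranks of variable 2: 1, 5, 2, 3, 4
d = r₁ − r₂: 3, -4, 1, 2, -2
d²: 9, 16, 1, 4, 4; Σd² = 34
ρ = 1 − 6·34/(5·24) = 1 − 204/120 = -0.700

-0.700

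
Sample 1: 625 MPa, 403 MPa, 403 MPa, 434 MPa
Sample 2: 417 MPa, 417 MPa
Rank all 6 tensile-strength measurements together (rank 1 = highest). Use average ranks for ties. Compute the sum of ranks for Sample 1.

14

Sorted (descending): 625, 434, 417, 417, 403, 403
The 2 values of 417 occupy positions 3–4 → average rank (3+4)/2 = 3.5.
The 2 values of 403 occupy positions 5–6 → average rank (5+6)/2 = 5.5.
Sample 1 values → pooled ranks: 625→1, 403→5.5, 403→5.5, 434→2
Rank sum = 1 + 5.5 + 5.5 + 2 = 14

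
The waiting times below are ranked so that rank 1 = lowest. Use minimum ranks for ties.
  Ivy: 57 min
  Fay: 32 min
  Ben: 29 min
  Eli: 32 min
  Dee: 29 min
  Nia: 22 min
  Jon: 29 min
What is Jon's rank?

Sorted (ascending): 22, 29, 29, 29, 32, 32, 57
The 3 values of 29 occupy positions 2–4 → each gets rank 2.
The 2 values of 32 occupy positions 5–6 → each gets rank 5.
Jon has value 29 min → rank 2.

2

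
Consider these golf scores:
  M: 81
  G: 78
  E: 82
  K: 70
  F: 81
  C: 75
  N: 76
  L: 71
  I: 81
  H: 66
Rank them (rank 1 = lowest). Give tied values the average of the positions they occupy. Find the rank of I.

Sorted (ascending): 66, 70, 71, 75, 76, 78, 81, 81, 81, 82
The 3 values of 81 occupy positions 7–9 → average rank 8.
I has value 81 → rank 8.

8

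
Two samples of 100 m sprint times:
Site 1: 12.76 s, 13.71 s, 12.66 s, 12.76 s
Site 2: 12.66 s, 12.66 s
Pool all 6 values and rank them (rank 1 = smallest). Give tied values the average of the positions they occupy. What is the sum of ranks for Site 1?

17

Sorted (ascending): 12.66, 12.66, 12.66, 12.76, 12.76, 13.71
The 3 values of 12.66 occupy positions 1–3 → average rank 2.
The 2 values of 12.76 occupy positions 4–5 → average rank (4+5)/2 = 4.5.
Site 1 values → pooled ranks: 12.76→4.5, 13.71→6, 12.66→2, 12.76→4.5
Rank sum = 4.5 + 6 + 2 + 4.5 = 17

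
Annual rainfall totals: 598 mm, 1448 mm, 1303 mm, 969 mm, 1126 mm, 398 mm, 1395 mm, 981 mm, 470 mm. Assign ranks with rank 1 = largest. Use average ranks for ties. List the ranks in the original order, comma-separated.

7, 1, 3, 6, 4, 9, 2, 5, 8

Sorted (descending): 1448, 1395, 1303, 1126, 981, 969, 598, 470, 398
No ties — each value takes its position as its rank.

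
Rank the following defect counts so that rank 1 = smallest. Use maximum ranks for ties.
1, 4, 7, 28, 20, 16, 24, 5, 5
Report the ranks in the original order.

1, 2, 5, 9, 7, 6, 8, 4, 4

Sorted (ascending): 1, 4, 5, 5, 7, 16, 20, 24, 28
The 2 values of 5 occupy positions 3–4 → each gets rank 4.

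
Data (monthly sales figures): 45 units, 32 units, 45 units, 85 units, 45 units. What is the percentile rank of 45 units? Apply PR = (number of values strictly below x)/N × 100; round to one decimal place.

20.0

N = 5.
Strictly below 45: 1. Equal to 45: 3.
PR = 1/5 × 100 = 20.0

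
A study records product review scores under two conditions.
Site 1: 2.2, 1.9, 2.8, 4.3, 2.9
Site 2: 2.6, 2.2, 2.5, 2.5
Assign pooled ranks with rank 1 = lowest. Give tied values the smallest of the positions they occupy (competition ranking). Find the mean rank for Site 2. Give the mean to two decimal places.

4.00

Sorted (ascending): 1.9, 2.2, 2.2, 2.5, 2.5, 2.6, 2.8, 2.9, 4.3
The 2 values of 2.2 occupy positions 2–3 → each gets rank 2.
The 2 values of 2.5 occupy positions 4–5 → each gets rank 4.
Site 2 values → pooled ranks: 2.6→6, 2.2→2, 2.5→4, 2.5→4
Mean rank = (6 + 2 + 4 + 4) / 4 = 4.00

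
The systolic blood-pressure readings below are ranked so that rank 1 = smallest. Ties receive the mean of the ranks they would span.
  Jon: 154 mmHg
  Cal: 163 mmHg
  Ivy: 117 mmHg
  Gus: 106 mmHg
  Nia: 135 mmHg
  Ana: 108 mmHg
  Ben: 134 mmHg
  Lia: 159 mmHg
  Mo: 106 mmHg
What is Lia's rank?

8

Sorted (ascending): 106, 106, 108, 117, 134, 135, 154, 159, 163
The 2 values of 106 occupy positions 1–2 → average rank (1+2)/2 = 1.5.
Lia has value 159 mmHg → rank 8.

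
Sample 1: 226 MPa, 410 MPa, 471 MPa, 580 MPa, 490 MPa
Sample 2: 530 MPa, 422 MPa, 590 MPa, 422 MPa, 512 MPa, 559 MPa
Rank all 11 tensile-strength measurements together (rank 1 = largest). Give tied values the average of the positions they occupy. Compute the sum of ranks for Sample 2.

Sorted (descending): 590, 580, 559, 530, 512, 490, 471, 422, 422, 410, 226
The 2 values of 422 occupy positions 8–9 → average rank (8+9)/2 = 8.5.
Sample 2 values → pooled ranks: 530→4, 422→8.5, 590→1, 422→8.5, 512→5, 559→3
Rank sum = 4 + 8.5 + 1 + 8.5 + 5 + 3 = 30

30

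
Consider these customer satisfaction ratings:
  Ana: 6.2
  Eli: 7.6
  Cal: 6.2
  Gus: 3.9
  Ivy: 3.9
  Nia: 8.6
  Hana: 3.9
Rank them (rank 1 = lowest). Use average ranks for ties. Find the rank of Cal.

Sorted (ascending): 3.9, 3.9, 3.9, 6.2, 6.2, 7.6, 8.6
The 3 values of 3.9 occupy positions 1–3 → average rank 2.
The 2 values of 6.2 occupy positions 4–5 → average rank (4+5)/2 = 4.5.
Cal has value 6.2 → rank 4.5.

4.5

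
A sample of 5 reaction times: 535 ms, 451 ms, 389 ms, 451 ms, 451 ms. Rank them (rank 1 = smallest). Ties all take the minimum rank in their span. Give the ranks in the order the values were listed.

5, 2, 1, 2, 2

Sorted (ascending): 389, 451, 451, 451, 535
The 3 values of 451 occupy positions 2–4 → each gets rank 2.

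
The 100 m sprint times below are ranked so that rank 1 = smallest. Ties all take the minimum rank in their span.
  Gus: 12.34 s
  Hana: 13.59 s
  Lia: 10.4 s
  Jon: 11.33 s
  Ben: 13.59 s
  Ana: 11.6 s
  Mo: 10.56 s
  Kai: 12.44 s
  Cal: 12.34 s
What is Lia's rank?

1

Sorted (ascending): 10.4, 10.56, 11.33, 11.6, 12.34, 12.34, 12.44, 13.59, 13.59
The 2 values of 12.34 occupy positions 5–6 → each gets rank 5.
The 2 values of 13.59 occupy positions 8–9 → each gets rank 8.
Lia has value 10.4 s → rank 1.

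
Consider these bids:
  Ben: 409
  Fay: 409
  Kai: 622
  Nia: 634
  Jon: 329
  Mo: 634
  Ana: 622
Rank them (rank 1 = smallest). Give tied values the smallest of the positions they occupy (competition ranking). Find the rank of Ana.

4

Sorted (ascending): 329, 409, 409, 622, 622, 634, 634
The 2 values of 409 occupy positions 2–3 → each gets rank 2.
The 2 values of 622 occupy positions 4–5 → each gets rank 4.
The 2 values of 634 occupy positions 6–7 → each gets rank 6.
Ana has value 622 → rank 4.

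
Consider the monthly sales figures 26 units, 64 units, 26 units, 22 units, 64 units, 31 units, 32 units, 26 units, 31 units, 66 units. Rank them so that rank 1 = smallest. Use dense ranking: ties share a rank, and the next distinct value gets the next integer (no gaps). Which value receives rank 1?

Sorted (ascending): 22, 26, 26, 26, 31, 31, 32, 64, 64, 66
The 3 values of 26 share dense rank 2.
The 2 values of 31 share dense rank 3.
The 2 values of 64 share dense rank 5.
Remaining distinct values take the next consecutive integers.
Rank 1 → value 22.

22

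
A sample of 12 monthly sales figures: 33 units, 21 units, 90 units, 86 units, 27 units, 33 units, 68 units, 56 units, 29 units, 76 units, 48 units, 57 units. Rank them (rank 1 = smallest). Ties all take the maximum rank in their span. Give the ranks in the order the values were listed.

Sorted (ascending): 21, 27, 29, 33, 33, 48, 56, 57, 68, 76, 86, 90
The 2 values of 33 occupy positions 4–5 → each gets rank 5.

5, 1, 12, 11, 2, 5, 9, 7, 3, 10, 6, 8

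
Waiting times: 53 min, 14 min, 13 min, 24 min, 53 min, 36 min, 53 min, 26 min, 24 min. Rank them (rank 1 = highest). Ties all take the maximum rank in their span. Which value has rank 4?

36

Sorted (descending): 53, 53, 53, 36, 26, 24, 24, 14, 13
The 3 values of 53 occupy positions 1–3 → each gets rank 3.
The 2 values of 24 occupy positions 6–7 → each gets rank 7.
Rank 4 → value 36.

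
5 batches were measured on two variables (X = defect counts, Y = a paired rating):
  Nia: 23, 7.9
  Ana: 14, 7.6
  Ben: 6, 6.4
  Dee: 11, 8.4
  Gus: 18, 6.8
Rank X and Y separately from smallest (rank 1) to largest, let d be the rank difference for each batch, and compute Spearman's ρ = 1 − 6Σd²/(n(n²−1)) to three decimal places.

0.300

Ranks of variable 1: 5, 3, 1, 2, 4
Ranks of variable 2: 4, 3, 1, 5, 2
d = r₁ − r₂: 1, 0, 0, -3, 2
d²: 1, 0, 0, 9, 4; Σd² = 14
ρ = 1 − 6·14/(5·24) = 1 − 84/120 = 0.300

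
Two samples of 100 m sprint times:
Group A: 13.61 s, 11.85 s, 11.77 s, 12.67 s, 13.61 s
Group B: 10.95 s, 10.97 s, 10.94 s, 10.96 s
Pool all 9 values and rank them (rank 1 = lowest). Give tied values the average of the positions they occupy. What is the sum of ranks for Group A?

35

Sorted (ascending): 10.94, 10.95, 10.96, 10.97, 11.77, 11.85, 12.67, 13.61, 13.61
The 2 values of 13.61 occupy positions 8–9 → average rank (8+9)/2 = 8.5.
Group A values → pooled ranks: 13.61→8.5, 11.85→6, 11.77→5, 12.67→7, 13.61→8.5
Rank sum = 8.5 + 6 + 5 + 7 + 8.5 = 35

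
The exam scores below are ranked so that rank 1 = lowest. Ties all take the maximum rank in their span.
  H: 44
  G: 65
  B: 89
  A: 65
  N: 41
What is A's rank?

Sorted (ascending): 41, 44, 65, 65, 89
The 2 values of 65 occupy positions 3–4 → each gets rank 4.
A has value 65 → rank 4.

4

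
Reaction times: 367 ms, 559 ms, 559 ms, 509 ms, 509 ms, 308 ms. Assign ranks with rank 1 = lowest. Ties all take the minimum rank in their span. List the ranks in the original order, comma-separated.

Sorted (ascending): 308, 367, 509, 509, 559, 559
The 2 values of 509 occupy positions 3–4 → each gets rank 3.
The 2 values of 559 occupy positions 5–6 → each gets rank 5.

2, 5, 5, 3, 3, 1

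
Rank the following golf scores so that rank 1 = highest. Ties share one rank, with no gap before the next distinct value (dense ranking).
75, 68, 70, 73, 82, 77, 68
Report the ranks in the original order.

3, 6, 5, 4, 1, 2, 6

Sorted (descending): 82, 77, 75, 73, 70, 68, 68
The 2 values of 68 share dense rank 6.
Remaining distinct values take the next consecutive integers.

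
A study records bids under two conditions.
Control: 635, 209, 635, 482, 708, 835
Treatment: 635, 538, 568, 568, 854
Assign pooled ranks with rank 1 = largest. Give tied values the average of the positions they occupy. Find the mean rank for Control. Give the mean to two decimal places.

6.00

Sorted (descending): 854, 835, 708, 635, 635, 635, 568, 568, 538, 482, 209
The 3 values of 635 occupy positions 4–6 → average rank 5.
The 2 values of 568 occupy positions 7–8 → average rank (7+8)/2 = 7.5.
Control values → pooled ranks: 635→5, 209→11, 635→5, 482→10, 708→3, 835→2
Mean rank = (5 + 11 + 5 + 10 + 3 + 2) / 6 = 6.00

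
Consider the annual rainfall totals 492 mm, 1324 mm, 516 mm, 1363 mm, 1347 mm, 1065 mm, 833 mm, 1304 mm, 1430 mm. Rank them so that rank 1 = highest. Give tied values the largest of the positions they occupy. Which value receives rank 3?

Sorted (descending): 1430, 1363, 1347, 1324, 1304, 1065, 833, 516, 492
No ties — each value takes its position as its rank.
Rank 3 → value 1347.

1347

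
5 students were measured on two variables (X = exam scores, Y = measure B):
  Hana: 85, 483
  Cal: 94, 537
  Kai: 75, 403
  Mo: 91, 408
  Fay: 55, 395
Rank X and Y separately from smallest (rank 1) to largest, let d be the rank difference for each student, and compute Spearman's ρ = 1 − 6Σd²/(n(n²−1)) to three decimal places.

Ranks of variable 1: 3, 5, 2, 4, 1
Ranks of variable 2: 4, 5, 2, 3, 1
d = r₁ − r₂: -1, 0, 0, 1, 0
d²: 1, 0, 0, 1, 0; Σd² = 2
ρ = 1 − 6·2/(5·24) = 1 − 12/120 = 0.900

0.900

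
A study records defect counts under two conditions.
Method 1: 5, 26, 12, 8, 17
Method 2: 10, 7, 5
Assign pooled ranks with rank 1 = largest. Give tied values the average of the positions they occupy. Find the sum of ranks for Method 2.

Sorted (descending): 26, 17, 12, 10, 8, 7, 5, 5
The 2 values of 5 occupy positions 7–8 → average rank (7+8)/2 = 7.5.
Method 2 values → pooled ranks: 10→4, 7→6, 5→7.5
Rank sum = 4 + 6 + 7.5 = 17.5

17.5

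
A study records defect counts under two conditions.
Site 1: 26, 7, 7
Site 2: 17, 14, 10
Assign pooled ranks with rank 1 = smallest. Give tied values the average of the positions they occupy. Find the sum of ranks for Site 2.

Sorted (ascending): 7, 7, 10, 14, 17, 26
The 2 values of 7 occupy positions 1–2 → average rank (1+2)/2 = 1.5.
Site 2 values → pooled ranks: 17→5, 14→4, 10→3
Rank sum = 5 + 4 + 3 = 12

12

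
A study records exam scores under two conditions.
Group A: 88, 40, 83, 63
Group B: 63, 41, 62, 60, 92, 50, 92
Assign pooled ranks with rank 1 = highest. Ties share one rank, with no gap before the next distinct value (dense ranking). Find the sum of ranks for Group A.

Sorted (descending): 92, 92, 88, 83, 63, 63, 62, 60, 50, 41, 40
The 2 values of 92 share dense rank 1.
The 2 values of 63 share dense rank 4.
Remaining distinct values take the next consecutive integers.
Group A values → pooled ranks: 88→2, 40→9, 83→3, 63→4
Rank sum = 2 + 9 + 3 + 4 = 18

18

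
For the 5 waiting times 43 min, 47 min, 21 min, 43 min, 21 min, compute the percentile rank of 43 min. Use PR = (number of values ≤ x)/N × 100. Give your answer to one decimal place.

80.0

N = 5.
Strictly below 43: 2. Equal to 43: 2.
PR = 4/5 × 100 = 80.0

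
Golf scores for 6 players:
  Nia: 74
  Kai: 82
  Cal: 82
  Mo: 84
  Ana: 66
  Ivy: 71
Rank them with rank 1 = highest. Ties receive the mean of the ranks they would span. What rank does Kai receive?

2.5

Sorted (descending): 84, 82, 82, 74, 71, 66
The 2 values of 82 occupy positions 2–3 → average rank (2+3)/2 = 2.5.
Kai has value 82 → rank 2.5.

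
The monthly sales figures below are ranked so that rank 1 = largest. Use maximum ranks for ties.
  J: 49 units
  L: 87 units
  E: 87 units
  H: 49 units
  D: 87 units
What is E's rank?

Sorted (descending): 87, 87, 87, 49, 49
The 3 values of 87 occupy positions 1–3 → each gets rank 3.
The 2 values of 49 occupy positions 4–5 → each gets rank 5.
E has value 87 units → rank 3.

3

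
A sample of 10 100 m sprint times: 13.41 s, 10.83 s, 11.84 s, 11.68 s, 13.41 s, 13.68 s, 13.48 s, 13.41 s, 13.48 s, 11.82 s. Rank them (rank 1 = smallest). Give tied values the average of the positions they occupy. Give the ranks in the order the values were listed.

Sorted (ascending): 10.83, 11.68, 11.82, 11.84, 13.41, 13.41, 13.41, 13.48, 13.48, 13.68
The 3 values of 13.41 occupy positions 5–7 → average rank 6.
The 2 values of 13.48 occupy positions 8–9 → average rank (8+9)/2 = 8.5.

6, 1, 4, 2, 6, 10, 8.5, 6, 8.5, 3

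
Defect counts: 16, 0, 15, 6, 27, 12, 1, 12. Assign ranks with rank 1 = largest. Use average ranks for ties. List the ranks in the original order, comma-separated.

2, 8, 3, 6, 1, 4.5, 7, 4.5

Sorted (descending): 27, 16, 15, 12, 12, 6, 1, 0
The 2 values of 12 occupy positions 4–5 → average rank (4+5)/2 = 4.5.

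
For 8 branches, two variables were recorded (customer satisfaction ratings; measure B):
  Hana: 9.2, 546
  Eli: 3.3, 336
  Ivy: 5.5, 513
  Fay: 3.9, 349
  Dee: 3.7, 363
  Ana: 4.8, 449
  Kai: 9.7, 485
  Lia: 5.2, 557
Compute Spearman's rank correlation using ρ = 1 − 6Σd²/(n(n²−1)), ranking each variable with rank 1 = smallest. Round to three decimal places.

Ranks of variable 1: 7, 1, 6, 3, 2, 4, 8, 5
Ranks of variable 2: 7, 1, 6, 2, 3, 4, 5, 8
d = r₁ − r₂: 0, 0, 0, 1, -1, 0, 3, -3
d²: 0, 0, 0, 1, 1, 0, 9, 9; Σd² = 20
ρ = 1 − 6·20/(8·63) = 1 − 120/504 = 0.762

0.762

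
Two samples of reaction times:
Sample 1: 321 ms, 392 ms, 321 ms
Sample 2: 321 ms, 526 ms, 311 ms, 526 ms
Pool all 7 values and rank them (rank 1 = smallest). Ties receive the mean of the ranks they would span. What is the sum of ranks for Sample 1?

11

Sorted (ascending): 311, 321, 321, 321, 392, 526, 526
The 3 values of 321 occupy positions 2–4 → average rank 3.
The 2 values of 526 occupy positions 6–7 → average rank (6+7)/2 = 6.5.
Sample 1 values → pooled ranks: 321→3, 392→5, 321→3
Rank sum = 3 + 5 + 3 = 11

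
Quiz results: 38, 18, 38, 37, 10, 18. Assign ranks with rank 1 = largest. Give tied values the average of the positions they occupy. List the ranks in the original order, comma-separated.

1.5, 4.5, 1.5, 3, 6, 4.5

Sorted (descending): 38, 38, 37, 18, 18, 10
The 2 values of 38 occupy positions 1–2 → average rank (1+2)/2 = 1.5.
The 2 values of 18 occupy positions 4–5 → average rank (4+5)/2 = 4.5.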